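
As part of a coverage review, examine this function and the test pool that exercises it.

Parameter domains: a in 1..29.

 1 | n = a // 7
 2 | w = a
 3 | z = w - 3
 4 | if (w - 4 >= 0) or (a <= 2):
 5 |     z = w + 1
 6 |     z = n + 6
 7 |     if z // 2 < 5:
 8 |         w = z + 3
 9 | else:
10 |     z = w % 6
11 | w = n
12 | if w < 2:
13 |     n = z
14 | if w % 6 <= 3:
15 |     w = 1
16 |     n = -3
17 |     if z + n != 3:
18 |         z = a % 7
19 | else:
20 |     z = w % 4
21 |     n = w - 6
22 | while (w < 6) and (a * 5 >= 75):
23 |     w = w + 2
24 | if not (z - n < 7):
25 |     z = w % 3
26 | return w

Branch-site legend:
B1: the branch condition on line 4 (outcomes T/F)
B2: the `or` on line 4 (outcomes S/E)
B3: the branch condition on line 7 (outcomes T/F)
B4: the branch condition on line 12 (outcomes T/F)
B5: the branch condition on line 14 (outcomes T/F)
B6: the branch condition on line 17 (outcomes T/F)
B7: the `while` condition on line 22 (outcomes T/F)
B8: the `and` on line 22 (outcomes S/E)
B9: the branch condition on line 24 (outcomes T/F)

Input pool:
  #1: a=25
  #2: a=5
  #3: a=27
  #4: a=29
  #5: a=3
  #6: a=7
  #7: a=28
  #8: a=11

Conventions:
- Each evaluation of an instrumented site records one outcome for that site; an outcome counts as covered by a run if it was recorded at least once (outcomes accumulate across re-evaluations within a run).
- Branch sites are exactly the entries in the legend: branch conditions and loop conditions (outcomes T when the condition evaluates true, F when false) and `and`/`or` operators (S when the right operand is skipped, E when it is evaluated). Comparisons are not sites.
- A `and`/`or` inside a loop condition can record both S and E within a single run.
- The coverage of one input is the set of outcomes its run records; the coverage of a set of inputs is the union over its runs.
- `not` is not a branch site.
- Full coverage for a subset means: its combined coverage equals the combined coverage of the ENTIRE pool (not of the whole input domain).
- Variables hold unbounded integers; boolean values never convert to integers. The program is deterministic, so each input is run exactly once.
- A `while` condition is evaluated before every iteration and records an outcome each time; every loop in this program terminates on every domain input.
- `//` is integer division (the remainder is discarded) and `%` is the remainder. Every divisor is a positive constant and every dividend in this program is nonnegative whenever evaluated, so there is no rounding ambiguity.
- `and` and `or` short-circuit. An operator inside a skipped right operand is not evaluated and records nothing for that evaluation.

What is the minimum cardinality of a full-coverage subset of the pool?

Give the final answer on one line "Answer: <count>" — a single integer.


test 1 (a=25) fires B2->S, B1->T, B3->T, B4->F, B5->T, B6->T, B8->E, B7->T, B8->E, B7->T, B8->E, B7->T, B8->S, B7->F, ...; hits B1=T, B2=S, B3=T, B4=F, B5=T, B6=T, B7=T, B7=F, B8=S, B8=E, B9=T
test 2 (a=5) fires B2->S, B1->T, B3->T, B4->T, B5->T, B6->F, B8->E, B7->F, B9->T; hits B1=T, B2=S, B3=T, B4=T, B5=T, B6=F, B7=F, B8=E, B9=T
test 3 (a=27) fires B2->S, B1->T, B3->T, B4->F, B5->T, B6->T, B8->E, B7->T, B8->E, B7->T, B8->E, B7->T, B8->S, B7->F, ...; hits B1=T, B2=S, B3=T, B4=F, B5=T, B6=T, B7=T, B7=F, B8=S, B8=E, B9=T
test 4 (a=29) fires B2->S, B1->T, B3->F, B4->F, B5->F, B8->E, B7->T, B8->S, B7->F, B9->F; hits B1=T, B2=S, B3=F, B4=F, B5=F, B7=T, B7=F, B8=S, B8=E, B9=F
test 5 (a=3) fires B2->E, B1->F, B4->T, B5->T, B6->T, B8->E, B7->F, B9->F; hits B1=F, B2=E, B4=T, B5=T, B6=T, B7=F, B8=E, B9=F
test 6 (a=7) fires B2->S, B1->T, B3->T, B4->T, B5->T, B6->T, B8->E, B7->F, B9->F; hits B1=T, B2=S, B3=T, B4=T, B5=T, B6=T, B7=F, B8=E, B9=F
test 7 (a=28) fires B2->S, B1->T, B3->F, B4->F, B5->F, B8->E, B7->T, B8->S, B7->F, B9->F; hits B1=T, B2=S, B3=F, B4=F, B5=F, B7=T, B7=F, B8=S, B8=E, B9=F
test 8 (a=11) fires B2->S, B1->T, B3->T, B4->T, B5->T, B6->T, B8->E, B7->F, B9->T; hits B1=T, B2=S, B3=T, B4=T, B5=T, B6=T, B7=F, B8=E, B9=T
together the pool reaches 18 outcomes: B1=T, B1=F, B2=S, B2=E, B3=T, B3=F, B4=T, B4=F, B5=T, B5=F, B6=T, B6=F, B7=T, B7=F, B8=S, B8=E, B9=T, B9=F
every size-1 subset falls short of the 18 outcomes (best: 11/18)
every size-2 subset falls short of the 18 outcomes (best: 15/18)
inputs {2, 4, 5} (size 3) cover everything; no size-3 subset with a lexicographically smaller index list covers all 18
Answer: 3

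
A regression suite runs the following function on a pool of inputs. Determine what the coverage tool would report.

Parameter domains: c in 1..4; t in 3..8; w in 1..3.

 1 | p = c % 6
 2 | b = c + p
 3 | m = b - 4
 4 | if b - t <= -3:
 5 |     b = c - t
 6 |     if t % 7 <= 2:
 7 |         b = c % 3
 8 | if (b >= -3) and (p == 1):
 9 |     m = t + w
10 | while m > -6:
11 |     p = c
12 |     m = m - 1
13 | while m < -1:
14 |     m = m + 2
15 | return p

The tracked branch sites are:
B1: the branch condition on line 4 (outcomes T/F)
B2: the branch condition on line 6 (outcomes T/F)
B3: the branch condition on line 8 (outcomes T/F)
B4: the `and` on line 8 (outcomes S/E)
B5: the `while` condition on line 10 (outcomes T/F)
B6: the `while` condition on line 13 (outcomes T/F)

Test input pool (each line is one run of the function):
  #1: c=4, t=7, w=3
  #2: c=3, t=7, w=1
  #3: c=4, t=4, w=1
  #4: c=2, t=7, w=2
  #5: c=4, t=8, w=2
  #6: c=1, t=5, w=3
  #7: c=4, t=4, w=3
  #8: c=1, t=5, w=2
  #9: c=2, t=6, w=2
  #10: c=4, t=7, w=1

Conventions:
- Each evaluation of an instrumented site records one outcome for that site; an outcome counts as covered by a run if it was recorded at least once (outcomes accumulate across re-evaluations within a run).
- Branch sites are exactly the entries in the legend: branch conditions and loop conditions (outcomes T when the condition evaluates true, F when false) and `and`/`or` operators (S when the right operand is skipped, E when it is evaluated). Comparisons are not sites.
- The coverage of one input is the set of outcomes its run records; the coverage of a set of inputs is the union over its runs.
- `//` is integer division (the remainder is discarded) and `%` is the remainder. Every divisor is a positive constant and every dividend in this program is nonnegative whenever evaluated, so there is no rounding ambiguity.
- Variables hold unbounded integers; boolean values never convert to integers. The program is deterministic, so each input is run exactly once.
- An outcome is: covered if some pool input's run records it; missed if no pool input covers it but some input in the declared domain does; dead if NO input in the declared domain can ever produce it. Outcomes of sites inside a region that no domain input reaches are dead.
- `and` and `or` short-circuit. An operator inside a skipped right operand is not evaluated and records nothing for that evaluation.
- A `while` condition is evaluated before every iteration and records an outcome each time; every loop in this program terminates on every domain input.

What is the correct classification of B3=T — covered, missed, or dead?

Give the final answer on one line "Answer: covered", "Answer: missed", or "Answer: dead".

no pool input records B3=T
but domain input (c=1, t=3, w=1) does record it -> reachable, so missed

Answer: missed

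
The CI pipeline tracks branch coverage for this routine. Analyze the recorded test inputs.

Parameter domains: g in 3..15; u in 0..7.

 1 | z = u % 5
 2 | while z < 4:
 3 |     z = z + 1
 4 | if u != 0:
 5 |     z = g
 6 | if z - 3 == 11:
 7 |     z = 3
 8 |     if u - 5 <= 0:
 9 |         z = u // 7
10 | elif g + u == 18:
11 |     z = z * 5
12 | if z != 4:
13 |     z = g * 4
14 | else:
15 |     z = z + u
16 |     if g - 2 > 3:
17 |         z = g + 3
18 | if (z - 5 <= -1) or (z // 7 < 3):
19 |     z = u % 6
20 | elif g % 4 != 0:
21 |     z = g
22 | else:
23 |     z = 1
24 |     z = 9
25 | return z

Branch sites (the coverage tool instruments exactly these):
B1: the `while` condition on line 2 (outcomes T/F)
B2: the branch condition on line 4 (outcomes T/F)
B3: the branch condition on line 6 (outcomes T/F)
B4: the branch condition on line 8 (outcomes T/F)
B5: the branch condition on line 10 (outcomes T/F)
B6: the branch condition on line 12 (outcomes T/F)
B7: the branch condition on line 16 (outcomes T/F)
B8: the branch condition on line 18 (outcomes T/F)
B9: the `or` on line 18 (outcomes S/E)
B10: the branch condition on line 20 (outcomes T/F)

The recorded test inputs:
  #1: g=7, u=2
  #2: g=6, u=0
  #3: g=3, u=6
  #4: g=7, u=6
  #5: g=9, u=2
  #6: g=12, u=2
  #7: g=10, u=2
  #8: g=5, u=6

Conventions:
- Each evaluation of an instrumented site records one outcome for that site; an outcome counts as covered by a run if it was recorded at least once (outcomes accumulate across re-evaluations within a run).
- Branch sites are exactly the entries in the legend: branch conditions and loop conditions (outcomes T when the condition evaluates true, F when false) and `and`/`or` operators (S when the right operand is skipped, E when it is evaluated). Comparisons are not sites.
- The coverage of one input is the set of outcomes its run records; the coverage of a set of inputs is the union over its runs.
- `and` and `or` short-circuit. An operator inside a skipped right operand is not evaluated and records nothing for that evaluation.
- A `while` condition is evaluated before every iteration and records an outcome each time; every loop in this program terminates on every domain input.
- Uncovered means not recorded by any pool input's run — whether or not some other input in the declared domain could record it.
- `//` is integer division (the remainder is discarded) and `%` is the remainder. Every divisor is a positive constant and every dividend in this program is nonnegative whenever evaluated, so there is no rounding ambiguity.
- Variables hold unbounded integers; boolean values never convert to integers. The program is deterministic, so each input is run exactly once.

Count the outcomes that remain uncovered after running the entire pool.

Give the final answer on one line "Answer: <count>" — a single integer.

test 1 (g=7, u=2) fires B1->T, B1->T, B1->F, B2->T, B3->F, B5->F, B6->T, B9->E, B8->F, B10->T; hits B1=T, B1=F, B2=T, B3=F, B5=F, B6=T, B8=F, B9=E, B10=T
test 2 (g=6, u=0) fires B1->T, B1->T, B1->T, B1->T, B1->F, B2->F, B3->F, B5->F, B6->F, B7->T, B9->E, B8->T; hits B1=T, B1=F, B2=F, B3=F, B5=F, B6=F, B7=T, B8=T, B9=E
test 3 (g=3, u=6) fires B1->T, B1->T, B1->T, B1->F, B2->T, B3->F, B5->F, B6->T, B9->E, B8->T; hits B1=T, B1=F, B2=T, B3=F, B5=F, B6=T, B8=T, B9=E
test 4 (g=7, u=6) fires B1->T, B1->T, B1->T, B1->F, B2->T, B3->F, B5->F, B6->T, B9->E, B8->F, B10->T; hits B1=T, B1=F, B2=T, B3=F, B5=F, B6=T, B8=F, B9=E, B10=T
test 5 (g=9, u=2) fires B1->T, B1->T, B1->F, B2->T, B3->F, B5->F, B6->T, B9->E, B8->F, B10->T; hits B1=T, B1=F, B2=T, B3=F, B5=F, B6=T, B8=F, B9=E, B10=T
test 6 (g=12, u=2) fires B1->T, B1->T, B1->F, B2->T, B3->F, B5->F, B6->T, B9->E, B8->F, B10->F; hits B1=T, B1=F, B2=T, B3=F, B5=F, B6=T, B8=F, B9=E, B10=F
test 7 (g=10, u=2) fires B1->T, B1->T, B1->F, B2->T, B3->F, B5->F, B6->T, B9->E, B8->F, B10->T; hits B1=T, B1=F, B2=T, B3=F, B5=F, B6=T, B8=F, B9=E, B10=T
test 8 (g=5, u=6) fires B1->T, B1->T, B1->T, B1->F, B2->T, B3->F, B5->F, B6->T, B9->E, B8->T; hits B1=T, B1=F, B2=T, B3=F, B5=F, B6=T, B8=T, B9=E
union over the pool: B1=T, B1=F, B2=T, B2=F, B3=F, B5=F, B6=T, B6=F, B7=T, B8=T, B8=F, B9=E, B10=T, B10=F
uncovered (6 of 20): B3=T, B4=T, B4=F, B5=T, B7=F, B9=S

Answer: 6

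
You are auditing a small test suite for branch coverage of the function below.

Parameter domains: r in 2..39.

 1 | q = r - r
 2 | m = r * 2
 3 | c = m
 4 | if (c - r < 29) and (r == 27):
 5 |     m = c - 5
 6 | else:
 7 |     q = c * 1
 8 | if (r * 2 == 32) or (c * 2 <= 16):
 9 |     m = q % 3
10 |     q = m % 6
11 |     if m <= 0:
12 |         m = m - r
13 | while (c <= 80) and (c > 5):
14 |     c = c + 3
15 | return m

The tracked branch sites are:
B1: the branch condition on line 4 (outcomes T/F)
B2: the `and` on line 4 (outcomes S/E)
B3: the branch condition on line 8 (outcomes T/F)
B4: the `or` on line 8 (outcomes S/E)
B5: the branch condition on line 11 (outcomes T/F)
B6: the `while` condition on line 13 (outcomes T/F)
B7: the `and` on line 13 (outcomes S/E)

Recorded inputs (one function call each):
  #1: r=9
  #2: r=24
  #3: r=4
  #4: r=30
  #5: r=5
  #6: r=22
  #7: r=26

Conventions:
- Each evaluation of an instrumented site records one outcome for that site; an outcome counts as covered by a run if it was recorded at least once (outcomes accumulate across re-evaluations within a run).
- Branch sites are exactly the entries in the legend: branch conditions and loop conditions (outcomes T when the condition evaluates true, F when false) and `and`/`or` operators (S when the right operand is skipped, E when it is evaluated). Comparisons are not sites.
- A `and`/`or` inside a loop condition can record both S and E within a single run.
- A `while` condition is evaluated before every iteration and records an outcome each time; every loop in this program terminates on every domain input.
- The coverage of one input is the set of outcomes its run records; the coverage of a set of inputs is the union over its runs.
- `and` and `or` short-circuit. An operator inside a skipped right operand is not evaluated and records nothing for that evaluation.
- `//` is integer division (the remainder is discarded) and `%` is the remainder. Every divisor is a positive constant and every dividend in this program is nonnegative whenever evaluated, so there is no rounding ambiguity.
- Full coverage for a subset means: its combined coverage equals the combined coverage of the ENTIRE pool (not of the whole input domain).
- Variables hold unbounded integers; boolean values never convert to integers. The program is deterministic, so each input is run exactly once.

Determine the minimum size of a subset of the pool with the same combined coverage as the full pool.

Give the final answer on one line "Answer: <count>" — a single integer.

input #1 (r=9): events B2->E, B1->F, B4->E, B3->F, B7->E, B6->T, B7->E, B6->T, B7->E, B6->T, B7->E, B6->T, B7->E, B6->T, ...; covers B1=F, B2=E, B3=F, B4=E, B6=T, B6=F, B7=S, B7=E
input #2 (r=24): events B2->E, B1->F, B4->E, B3->F, B7->E, B6->T, B7->E, B6->T, B7->E, B6->T, B7->E, B6->T, B7->E, B6->T, ...; covers B1=F, B2=E, B3=F, B4=E, B6=T, B6=F, B7=S, B7=E
input #3 (r=4): events B2->E, B1->F, B4->E, B3->T, B5->F, B7->E, B6->T, B7->E, B6->T, B7->E, B6->T, B7->E, B6->T, B7->E, ...; covers B1=F, B2=E, B3=T, B4=E, B5=F, B6=T, B6=F, B7=S, B7=E
input #4 (r=30): events B2->S, B1->F, B4->E, B3->F, B7->E, B6->T, B7->E, B6->T, B7->E, B6->T, B7->E, B6->T, B7->E, B6->T, ...; covers B1=F, B2=S, B3=F, B4=E, B6=T, B6=F, B7=S, B7=E
input #5 (r=5): events B2->E, B1->F, B4->E, B3->F, B7->E, B6->T, B7->E, B6->T, B7->E, B6->T, B7->E, B6->T, B7->E, B6->T, ...; covers B1=F, B2=E, B3=F, B4=E, B6=T, B6=F, B7=S, B7=E
input #6 (r=22): events B2->E, B1->F, B4->E, B3->F, B7->E, B6->T, B7->E, B6->T, B7->E, B6->T, B7->E, B6->T, B7->E, B6->T, ...; covers B1=F, B2=E, B3=F, B4=E, B6=T, B6=F, B7=S, B7=E
input #7 (r=26): events B2->E, B1->F, B4->E, B3->F, B7->E, B6->T, B7->E, B6->T, B7->E, B6->T, B7->E, B6->T, B7->E, B6->T, ...; covers B1=F, B2=E, B3=F, B4=E, B6=T, B6=F, B7=S, B7=E
the full pool covers 11 outcomes: B1=F, B2=S, B2=E, B3=T, B3=F, B4=E, B5=F, B6=T, B6=F, B7=S, B7=E
size 1 is not enough: best union over all size-1 subsets is 9/11
the canonical winner is {3, 4}: size 2, full 11-outcome coverage, earliest index list among size-2 covers

Answer: 2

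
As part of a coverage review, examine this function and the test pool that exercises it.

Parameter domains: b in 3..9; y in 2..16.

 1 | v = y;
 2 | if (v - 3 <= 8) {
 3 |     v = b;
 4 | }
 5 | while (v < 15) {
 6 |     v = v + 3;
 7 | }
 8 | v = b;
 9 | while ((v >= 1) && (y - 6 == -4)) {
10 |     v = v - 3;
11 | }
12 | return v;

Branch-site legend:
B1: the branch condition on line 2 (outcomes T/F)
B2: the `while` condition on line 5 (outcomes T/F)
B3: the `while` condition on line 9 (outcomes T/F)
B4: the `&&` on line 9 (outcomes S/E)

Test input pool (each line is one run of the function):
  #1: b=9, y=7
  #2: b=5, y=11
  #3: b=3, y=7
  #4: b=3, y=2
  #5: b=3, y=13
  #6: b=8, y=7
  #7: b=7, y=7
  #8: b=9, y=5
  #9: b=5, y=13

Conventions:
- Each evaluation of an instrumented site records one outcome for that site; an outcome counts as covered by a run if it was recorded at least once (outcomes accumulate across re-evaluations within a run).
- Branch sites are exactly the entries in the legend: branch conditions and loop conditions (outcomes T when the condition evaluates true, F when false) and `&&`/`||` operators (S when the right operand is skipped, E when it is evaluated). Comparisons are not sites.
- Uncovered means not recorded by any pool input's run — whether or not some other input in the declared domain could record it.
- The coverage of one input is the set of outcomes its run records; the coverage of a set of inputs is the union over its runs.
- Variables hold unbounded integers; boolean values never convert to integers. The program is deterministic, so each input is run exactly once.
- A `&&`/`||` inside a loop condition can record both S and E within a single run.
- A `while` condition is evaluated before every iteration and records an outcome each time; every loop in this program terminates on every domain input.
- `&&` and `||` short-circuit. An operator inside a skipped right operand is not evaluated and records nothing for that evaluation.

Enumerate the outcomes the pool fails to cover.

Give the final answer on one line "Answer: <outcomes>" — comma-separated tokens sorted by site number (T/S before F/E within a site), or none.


test 1 (b=9, y=7) fires B1->T, B2->T, B2->T, B2->F, B4->E, B3->F; hits B1=T, B2=T, B2=F, B3=F, B4=E
test 2 (b=5, y=11) fires B1->T, B2->T, B2->T, B2->T, B2->T, B2->F, B4->E, B3->F; hits B1=T, B2=T, B2=F, B3=F, B4=E
test 3 (b=3, y=7) fires B1->T, B2->T, B2->T, B2->T, B2->T, B2->F, B4->E, B3->F; hits B1=T, B2=T, B2=F, B3=F, B4=E
test 4 (b=3, y=2) fires B1->T, B2->T, B2->T, B2->T, B2->T, B2->F, B4->E, B3->T, B4->S, B3->F; hits B1=T, B2=T, B2=F, B3=T, B3=F, B4=S, B4=E
test 5 (b=3, y=13) fires B1->F, B2->T, B2->F, B4->E, B3->F; hits B1=F, B2=T, B2=F, B3=F, B4=E
test 6 (b=8, y=7) fires B1->T, B2->T, B2->T, B2->T, B2->F, B4->E, B3->F; hits B1=T, B2=T, B2=F, B3=F, B4=E
test 7 (b=7, y=7) fires B1->T, B2->T, B2->T, B2->T, B2->F, B4->E, B3->F; hits B1=T, B2=T, B2=F, B3=F, B4=E
test 8 (b=9, y=5) fires B1->T, B2->T, B2->T, B2->F, B4->E, B3->F; hits B1=T, B2=T, B2=F, B3=F, B4=E
test 9 (b=5, y=13) fires B1->F, B2->T, B2->F, B4->E, B3->F; hits B1=F, B2=T, B2=F, B3=F, B4=E
union over the pool: B1=T, B1=F, B2=T, B2=F, B3=T, B3=F, B4=S, B4=E
uncovered (0 of 8): none
Answer: none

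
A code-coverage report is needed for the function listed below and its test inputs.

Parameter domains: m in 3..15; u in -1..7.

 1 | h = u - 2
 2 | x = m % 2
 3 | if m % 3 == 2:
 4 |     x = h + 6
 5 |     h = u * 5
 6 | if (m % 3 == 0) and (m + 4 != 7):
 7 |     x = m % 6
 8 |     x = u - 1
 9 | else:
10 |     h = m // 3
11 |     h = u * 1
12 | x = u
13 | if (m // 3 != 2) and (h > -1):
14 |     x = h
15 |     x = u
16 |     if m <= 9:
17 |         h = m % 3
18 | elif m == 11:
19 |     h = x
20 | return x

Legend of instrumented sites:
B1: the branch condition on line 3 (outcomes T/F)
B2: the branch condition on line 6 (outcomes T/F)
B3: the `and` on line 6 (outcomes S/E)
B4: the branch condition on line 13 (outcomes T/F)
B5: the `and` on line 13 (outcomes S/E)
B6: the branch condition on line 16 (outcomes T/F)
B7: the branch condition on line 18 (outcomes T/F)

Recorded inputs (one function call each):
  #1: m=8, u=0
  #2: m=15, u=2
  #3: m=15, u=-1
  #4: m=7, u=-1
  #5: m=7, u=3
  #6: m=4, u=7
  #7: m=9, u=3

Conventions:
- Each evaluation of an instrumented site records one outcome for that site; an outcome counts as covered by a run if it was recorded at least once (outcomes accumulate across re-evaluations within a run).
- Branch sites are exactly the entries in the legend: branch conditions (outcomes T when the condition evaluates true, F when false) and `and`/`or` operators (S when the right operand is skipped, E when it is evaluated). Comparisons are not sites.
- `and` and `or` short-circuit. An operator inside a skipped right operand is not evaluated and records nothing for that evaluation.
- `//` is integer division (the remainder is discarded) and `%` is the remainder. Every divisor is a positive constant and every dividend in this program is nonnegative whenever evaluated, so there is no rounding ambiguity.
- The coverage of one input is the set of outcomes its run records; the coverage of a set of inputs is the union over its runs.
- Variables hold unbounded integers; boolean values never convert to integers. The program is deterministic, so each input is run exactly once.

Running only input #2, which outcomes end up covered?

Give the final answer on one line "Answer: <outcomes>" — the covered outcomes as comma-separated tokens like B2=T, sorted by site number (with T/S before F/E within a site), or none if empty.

Running input #2 (m=15, u=2), event by event:
  B1->F, B3->E, B2->T, B5->E, B4->T, B6->F
distinct outcomes covered: B1=F, B2=T, B3=E, B4=T, B5=E, B6=F

Answer: B1=F, B2=T, B3=E, B4=T, B5=E, B6=F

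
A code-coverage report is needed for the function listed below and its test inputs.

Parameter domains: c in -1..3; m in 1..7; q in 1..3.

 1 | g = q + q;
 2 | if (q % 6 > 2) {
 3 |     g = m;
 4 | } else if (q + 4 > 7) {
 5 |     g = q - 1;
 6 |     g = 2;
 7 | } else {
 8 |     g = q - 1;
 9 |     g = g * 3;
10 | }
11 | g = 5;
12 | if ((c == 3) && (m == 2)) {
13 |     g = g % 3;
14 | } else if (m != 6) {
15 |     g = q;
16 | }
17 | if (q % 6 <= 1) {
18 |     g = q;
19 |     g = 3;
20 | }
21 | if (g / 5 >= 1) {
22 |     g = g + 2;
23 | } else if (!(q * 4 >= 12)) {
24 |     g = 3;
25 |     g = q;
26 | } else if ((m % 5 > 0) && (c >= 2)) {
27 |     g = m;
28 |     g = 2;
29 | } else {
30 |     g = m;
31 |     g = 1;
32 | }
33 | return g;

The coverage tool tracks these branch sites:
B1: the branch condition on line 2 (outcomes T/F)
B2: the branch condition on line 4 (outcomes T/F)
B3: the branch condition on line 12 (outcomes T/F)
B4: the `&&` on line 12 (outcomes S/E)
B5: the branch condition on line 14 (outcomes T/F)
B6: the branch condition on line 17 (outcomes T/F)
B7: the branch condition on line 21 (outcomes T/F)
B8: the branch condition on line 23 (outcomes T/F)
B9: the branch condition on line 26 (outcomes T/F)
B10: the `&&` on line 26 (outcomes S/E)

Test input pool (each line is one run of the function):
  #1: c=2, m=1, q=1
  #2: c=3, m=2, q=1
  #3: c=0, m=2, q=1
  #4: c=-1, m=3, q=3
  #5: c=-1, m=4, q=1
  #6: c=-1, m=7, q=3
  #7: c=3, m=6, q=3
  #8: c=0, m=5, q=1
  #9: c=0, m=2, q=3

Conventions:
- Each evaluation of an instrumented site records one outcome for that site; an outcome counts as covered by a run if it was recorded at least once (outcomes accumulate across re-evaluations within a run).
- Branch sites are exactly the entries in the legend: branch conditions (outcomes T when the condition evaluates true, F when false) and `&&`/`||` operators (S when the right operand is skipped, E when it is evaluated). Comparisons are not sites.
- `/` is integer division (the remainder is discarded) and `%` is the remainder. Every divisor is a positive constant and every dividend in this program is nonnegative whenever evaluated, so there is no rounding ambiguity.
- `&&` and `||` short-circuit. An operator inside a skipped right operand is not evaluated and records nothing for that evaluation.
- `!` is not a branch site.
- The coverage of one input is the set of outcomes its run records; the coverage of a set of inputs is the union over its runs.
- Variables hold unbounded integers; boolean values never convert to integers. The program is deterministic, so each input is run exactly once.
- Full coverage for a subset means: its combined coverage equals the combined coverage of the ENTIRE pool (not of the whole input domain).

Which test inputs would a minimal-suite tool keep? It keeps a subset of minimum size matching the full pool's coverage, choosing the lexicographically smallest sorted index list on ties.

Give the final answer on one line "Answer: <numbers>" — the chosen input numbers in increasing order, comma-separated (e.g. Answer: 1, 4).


input #1 (c=2, m=1, q=1): covers B1=F, B2=F, B3=F, B4=S, B5=T, B6=T, B7=F, B8=T
input #2 (c=3, m=2, q=1): covers B1=F, B2=F, B3=T, B4=E, B6=T, B7=F, B8=T
input #3 (c=0, m=2, q=1): covers B1=F, B2=F, B3=F, B4=S, B5=T, B6=T, B7=F, B8=T
input #4 (c=-1, m=3, q=3): covers B1=T, B3=F, B4=S, B5=T, B6=F, B7=F, B8=F, B9=F, B10=E
input #5 (c=-1, m=4, q=1): covers B1=F, B2=F, B3=F, B4=S, B5=T, B6=T, B7=F, B8=T
input #6 (c=-1, m=7, q=3): covers B1=T, B3=F, B4=S, B5=T, B6=F, B7=F, B8=F, B9=F, B10=E
input #7 (c=3, m=6, q=3): covers B1=T, B3=F, B4=E, B5=F, B6=F, B7=T
input #8 (c=0, m=5, q=1): covers B1=F, B2=F, B3=F, B4=S, B5=T, B6=T, B7=F, B8=T
input #9 (c=0, m=2, q=3): covers B1=T, B3=F, B4=S, B5=T, B6=F, B7=F, B8=F, B9=F, B10=E
the full pool covers 17 outcomes: B1=T, B1=F, B2=F, B3=T, B3=F, B4=S, B4=E, B5=T, B5=F, B6=T, B6=F, B7=T, B7=F, B8=T, B8=F, B9=F, B10=E
checked all size-1 subsets: none covers 17 outcomes (max 9/17)
checked all size-2 subsets: none covers 17 outcomes (max 15/17)
the canonical winner is {2, 4, 7}: size 3, full 17-outcome coverage, earliest index list among size-3 covers
Answer: 2, 4, 7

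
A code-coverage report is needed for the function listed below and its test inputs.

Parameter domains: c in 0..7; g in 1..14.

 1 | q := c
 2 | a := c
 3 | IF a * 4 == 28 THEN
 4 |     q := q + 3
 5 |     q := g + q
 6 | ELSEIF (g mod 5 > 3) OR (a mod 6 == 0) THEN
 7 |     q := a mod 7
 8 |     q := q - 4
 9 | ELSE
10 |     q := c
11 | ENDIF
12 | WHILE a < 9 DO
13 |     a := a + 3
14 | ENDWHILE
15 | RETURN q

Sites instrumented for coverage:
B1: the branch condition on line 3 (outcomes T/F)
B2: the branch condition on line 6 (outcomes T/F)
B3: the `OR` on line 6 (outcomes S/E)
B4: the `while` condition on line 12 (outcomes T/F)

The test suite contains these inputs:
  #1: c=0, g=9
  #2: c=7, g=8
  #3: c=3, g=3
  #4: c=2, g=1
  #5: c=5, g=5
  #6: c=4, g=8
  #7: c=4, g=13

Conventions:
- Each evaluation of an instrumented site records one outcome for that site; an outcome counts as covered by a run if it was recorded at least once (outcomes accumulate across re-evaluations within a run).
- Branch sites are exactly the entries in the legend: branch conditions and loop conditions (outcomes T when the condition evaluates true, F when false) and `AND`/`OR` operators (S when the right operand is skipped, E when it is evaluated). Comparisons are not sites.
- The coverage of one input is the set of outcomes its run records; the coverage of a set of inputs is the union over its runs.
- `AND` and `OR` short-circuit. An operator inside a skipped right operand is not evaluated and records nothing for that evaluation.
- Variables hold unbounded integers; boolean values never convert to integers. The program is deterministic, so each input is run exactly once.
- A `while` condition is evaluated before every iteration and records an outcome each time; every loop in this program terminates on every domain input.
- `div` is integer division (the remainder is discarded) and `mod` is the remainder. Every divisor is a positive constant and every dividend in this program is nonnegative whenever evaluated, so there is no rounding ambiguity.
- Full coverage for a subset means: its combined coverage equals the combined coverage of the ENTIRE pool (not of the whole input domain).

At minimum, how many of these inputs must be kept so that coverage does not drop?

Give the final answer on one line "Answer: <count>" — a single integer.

run #1 (c=0, g=9) records B1=F, B2=T, B3=S, B4=T, B4=F
run #2 (c=7, g=8) records B1=T, B4=T, B4=F
run #3 (c=3, g=3) records B1=F, B2=F, B3=E, B4=T, B4=F
run #4 (c=2, g=1) records B1=F, B2=F, B3=E, B4=T, B4=F
run #5 (c=5, g=5) records B1=F, B2=F, B3=E, B4=T, B4=F
run #6 (c=4, g=8) records B1=F, B2=F, B3=E, B4=T, B4=F
run #7 (c=4, g=13) records B1=F, B2=F, B3=E, B4=T, B4=F
pool-wide coverage (8 outcomes): B1=T, B1=F, B2=T, B2=F, B3=S, B3=E, B4=T, B4=F
every size-1 subset falls short of the 8 outcomes (best: 5/8)
every size-2 subset falls short of the 8 outcomes (best: 7/8)
the canonical winner is {1, 2, 3}: size 3, full 8-outcome coverage, earliest index list among size-3 covers

Answer: 3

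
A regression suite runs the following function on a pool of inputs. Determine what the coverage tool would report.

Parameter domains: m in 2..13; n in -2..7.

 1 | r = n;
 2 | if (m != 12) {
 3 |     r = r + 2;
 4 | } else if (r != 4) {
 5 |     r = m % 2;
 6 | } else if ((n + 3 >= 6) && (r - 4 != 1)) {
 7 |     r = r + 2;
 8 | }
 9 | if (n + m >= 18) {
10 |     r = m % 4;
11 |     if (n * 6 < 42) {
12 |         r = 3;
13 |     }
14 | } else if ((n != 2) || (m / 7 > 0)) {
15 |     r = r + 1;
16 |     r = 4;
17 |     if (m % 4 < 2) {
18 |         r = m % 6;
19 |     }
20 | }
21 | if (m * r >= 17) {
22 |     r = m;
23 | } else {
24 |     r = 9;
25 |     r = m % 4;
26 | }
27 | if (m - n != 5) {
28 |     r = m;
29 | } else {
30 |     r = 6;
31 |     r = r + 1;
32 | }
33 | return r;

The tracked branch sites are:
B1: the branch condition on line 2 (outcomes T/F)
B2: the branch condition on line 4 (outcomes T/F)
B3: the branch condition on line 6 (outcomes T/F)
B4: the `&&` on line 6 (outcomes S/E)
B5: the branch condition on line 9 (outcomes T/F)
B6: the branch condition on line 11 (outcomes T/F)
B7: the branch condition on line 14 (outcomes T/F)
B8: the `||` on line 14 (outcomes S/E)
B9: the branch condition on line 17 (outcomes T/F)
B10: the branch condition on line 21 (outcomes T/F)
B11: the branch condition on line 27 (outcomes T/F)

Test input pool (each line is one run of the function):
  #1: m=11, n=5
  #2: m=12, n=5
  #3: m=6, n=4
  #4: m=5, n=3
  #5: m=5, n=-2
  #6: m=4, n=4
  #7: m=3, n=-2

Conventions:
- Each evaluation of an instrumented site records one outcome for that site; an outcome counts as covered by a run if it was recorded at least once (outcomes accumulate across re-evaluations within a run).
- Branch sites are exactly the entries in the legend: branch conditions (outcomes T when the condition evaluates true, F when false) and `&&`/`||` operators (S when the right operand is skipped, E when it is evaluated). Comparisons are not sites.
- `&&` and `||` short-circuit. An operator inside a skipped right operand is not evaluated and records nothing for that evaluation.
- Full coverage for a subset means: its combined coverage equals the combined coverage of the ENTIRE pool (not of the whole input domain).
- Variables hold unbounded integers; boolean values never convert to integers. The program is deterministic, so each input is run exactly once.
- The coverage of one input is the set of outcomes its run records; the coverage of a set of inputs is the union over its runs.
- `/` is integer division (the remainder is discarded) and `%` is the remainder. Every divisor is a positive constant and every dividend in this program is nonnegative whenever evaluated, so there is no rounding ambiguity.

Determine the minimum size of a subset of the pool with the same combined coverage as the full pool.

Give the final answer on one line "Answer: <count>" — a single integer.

input #1, m=11, n=5: events B1->T, B5->F, B8->S, B7->T, B9->F, B10->T, B11->T; outcomes B1=T, B5=F, B7=T, B8=S, B9=F, B10=T, B11=T
input #2, m=12, n=5: events B1->F, B2->T, B5->F, B8->S, B7->T, B9->T, B10->F, B11->T; outcomes B1=F, B2=T, B5=F, B7=T, B8=S, B9=T, B10=F, B11=T
input #3, m=6, n=4: events B1->T, B5->F, B8->S, B7->T, B9->F, B10->T, B11->T; outcomes B1=T, B5=F, B7=T, B8=S, B9=F, B10=T, B11=T
input #4, m=5, n=3: events B1->T, B5->F, B8->S, B7->T, B9->T, B10->T, B11->T; outcomes B1=T, B5=F, B7=T, B8=S, B9=T, B10=T, B11=T
input #5, m=5, n=-2: events B1->T, B5->F, B8->S, B7->T, B9->T, B10->T, B11->T; outcomes B1=T, B5=F, B7=T, B8=S, B9=T, B10=T, B11=T
input #6, m=4, n=4: events B1->T, B5->F, B8->S, B7->T, B9->T, B10->F, B11->T; outcomes B1=T, B5=F, B7=T, B8=S, B9=T, B10=F, B11=T
input #7, m=3, n=-2: events B1->T, B5->F, B8->S, B7->T, B9->F, B10->F, B11->F; outcomes B1=T, B5=F, B7=T, B8=S, B9=F, B10=F, B11=F
together the pool reaches 12 outcomes: B1=T, B1=F, B2=T, B5=F, B7=T, B8=S, B9=T, B9=F, B10=T, B10=F, B11=T, B11=F
no size-1 subset reaches all 12 outcomes (best union: 8/12)
no size-2 subset reaches all 12 outcomes (best union: 11/12)
inputs {1, 2, 7} (size 3) cover everything; no size-3 subset with a lexicographically smaller index list covers all 12

Answer: 3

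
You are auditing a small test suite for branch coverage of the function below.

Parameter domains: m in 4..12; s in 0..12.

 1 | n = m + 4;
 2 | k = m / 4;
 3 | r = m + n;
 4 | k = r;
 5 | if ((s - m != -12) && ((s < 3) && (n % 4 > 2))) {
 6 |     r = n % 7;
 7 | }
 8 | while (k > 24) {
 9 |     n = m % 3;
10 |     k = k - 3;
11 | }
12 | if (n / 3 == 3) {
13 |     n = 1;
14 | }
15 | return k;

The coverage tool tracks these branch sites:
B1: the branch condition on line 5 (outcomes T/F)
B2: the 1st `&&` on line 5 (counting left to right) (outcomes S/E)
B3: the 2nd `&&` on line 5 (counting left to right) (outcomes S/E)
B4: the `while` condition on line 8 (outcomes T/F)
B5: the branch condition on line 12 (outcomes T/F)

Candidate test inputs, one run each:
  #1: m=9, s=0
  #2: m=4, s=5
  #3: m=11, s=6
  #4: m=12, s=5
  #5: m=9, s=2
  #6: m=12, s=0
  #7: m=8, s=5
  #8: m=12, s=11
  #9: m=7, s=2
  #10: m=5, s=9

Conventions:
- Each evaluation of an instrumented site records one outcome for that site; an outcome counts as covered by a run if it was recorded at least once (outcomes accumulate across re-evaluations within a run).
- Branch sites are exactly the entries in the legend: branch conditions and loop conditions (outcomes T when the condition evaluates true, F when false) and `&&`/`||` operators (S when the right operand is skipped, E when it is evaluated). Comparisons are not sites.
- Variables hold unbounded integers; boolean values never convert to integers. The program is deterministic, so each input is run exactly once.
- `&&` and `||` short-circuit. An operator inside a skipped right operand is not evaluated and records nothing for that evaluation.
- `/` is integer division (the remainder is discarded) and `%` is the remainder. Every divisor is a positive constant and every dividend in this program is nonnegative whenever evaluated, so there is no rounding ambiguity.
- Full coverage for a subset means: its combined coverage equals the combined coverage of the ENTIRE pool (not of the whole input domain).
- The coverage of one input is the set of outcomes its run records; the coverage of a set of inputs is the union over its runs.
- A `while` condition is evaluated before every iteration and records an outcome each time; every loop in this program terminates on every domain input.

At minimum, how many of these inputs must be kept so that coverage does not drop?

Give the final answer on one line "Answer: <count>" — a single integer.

#1 (m=9, s=0) -> B2->E, B3->E, B1->F, B4->F, B5->F; covered: B1=F, B2=E, B3=E, B4=F, B5=F
#2 (m=4, s=5) -> B2->E, B3->S, B1->F, B4->F, B5->F; covered: B1=F, B2=E, B3=S, B4=F, B5=F
#3 (m=11, s=6) -> B2->E, B3->S, B1->F, B4->T, B4->F, B5->F; covered: B1=F, B2=E, B3=S, B4=T, B4=F, B5=F
#4 (m=12, s=5) -> B2->E, B3->S, B1->F, B4->T, B4->T, B4->F, B5->F; covered: B1=F, B2=E, B3=S, B4=T, B4=F, B5=F
#5 (m=9, s=2) -> B2->E, B3->E, B1->F, B4->F, B5->F; covered: B1=F, B2=E, B3=E, B4=F, B5=F
#6 (m=12, s=0) -> B2->S, B1->F, B4->T, B4->T, B4->F, B5->F; covered: B1=F, B2=S, B4=T, B4=F, B5=F
#7 (m=8, s=5) -> B2->E, B3->S, B1->F, B4->F, B5->F; covered: B1=F, B2=E, B3=S, B4=F, B5=F
#8 (m=12, s=11) -> B2->E, B3->S, B1->F, B4->T, B4->T, B4->F, B5->F; covered: B1=F, B2=E, B3=S, B4=T, B4=F, B5=F
#9 (m=7, s=2) -> B2->E, B3->E, B1->T, B4->F, B5->T; covered: B1=T, B2=E, B3=E, B4=F, B5=T
#10 (m=5, s=9) -> B2->E, B3->S, B1->F, B4->F, B5->T; covered: B1=F, B2=E, B3=S, B4=F, B5=T
together the pool reaches 10 outcomes: B1=T, B1=F, B2=S, B2=E, B3=S, B3=E, B4=T, B4=F, B5=T, B5=F
every size-1 subset falls short of the 10 outcomes (best: 6/10)
every size-2 subset falls short of the 10 outcomes (best: 9/10)
size 3: inputs {2, 6, 9} cover all 10 outcomes, and no lexicographically smaller subset of this size does

Answer: 3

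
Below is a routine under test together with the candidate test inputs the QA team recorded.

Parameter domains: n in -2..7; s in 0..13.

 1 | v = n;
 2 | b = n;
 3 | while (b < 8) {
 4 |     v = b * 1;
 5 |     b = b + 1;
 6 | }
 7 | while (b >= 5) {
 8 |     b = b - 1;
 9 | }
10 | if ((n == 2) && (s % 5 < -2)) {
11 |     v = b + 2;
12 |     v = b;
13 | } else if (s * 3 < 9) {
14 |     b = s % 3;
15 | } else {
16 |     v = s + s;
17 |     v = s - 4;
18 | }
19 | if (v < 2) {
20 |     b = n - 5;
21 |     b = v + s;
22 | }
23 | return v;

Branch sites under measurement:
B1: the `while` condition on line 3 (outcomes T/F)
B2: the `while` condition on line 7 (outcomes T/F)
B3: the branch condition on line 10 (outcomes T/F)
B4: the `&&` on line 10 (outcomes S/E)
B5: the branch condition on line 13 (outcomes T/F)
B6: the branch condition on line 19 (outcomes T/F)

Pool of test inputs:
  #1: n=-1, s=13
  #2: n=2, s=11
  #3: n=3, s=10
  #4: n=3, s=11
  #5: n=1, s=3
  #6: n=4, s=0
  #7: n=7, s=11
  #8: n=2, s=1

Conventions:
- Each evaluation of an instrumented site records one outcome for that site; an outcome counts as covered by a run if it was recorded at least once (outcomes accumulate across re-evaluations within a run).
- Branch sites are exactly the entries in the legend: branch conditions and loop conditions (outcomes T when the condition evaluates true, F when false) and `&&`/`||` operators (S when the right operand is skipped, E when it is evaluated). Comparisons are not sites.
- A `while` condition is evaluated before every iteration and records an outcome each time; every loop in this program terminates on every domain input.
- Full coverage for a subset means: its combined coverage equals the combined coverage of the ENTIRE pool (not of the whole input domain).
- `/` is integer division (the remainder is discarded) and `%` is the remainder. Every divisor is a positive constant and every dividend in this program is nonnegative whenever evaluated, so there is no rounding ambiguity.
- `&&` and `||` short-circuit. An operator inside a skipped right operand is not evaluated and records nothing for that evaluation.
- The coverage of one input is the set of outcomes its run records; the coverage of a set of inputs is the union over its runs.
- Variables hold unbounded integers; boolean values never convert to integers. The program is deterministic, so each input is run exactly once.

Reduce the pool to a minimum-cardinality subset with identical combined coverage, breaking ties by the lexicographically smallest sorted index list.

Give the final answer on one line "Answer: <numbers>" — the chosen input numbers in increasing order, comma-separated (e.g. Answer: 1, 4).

run #1 (n=-1, s=13) runs B1->T, B1->T, B1->T, B1->T, B1->T, B1->T, B1->T, B1->T, B1->T, B1->F, B2->T, B2->T, B2->T, B2->T, ...; records B1=T, B1=F, B2=T, B2=F, B3=F, B4=S, B5=F, B6=F
run #2 (n=2, s=11) runs B1->T, B1->T, B1->T, B1->T, B1->T, B1->T, B1->F, B2->T, B2->T, B2->T, B2->T, B2->F, B4->E, B3->F, ...; records B1=T, B1=F, B2=T, B2=F, B3=F, B4=E, B5=F, B6=F
run #3 (n=3, s=10) runs B1->T, B1->T, B1->T, B1->T, B1->T, B1->F, B2->T, B2->T, B2->T, B2->T, B2->F, B4->S, B3->F, B5->F, ...; records B1=T, B1=F, B2=T, B2=F, B3=F, B4=S, B5=F, B6=F
run #4 (n=3, s=11) runs B1->T, B1->T, B1->T, B1->T, B1->T, B1->F, B2->T, B2->T, B2->T, B2->T, B2->F, B4->S, B3->F, B5->F, ...; records B1=T, B1=F, B2=T, B2=F, B3=F, B4=S, B5=F, B6=F
run #5 (n=1, s=3) runs B1->T, B1->T, B1->T, B1->T, B1->T, B1->T, B1->T, B1->F, B2->T, B2->T, B2->T, B2->T, B2->F, B4->S, ...; records B1=T, B1=F, B2=T, B2=F, B3=F, B4=S, B5=F, B6=T
run #6 (n=4, s=0) runs B1->T, B1->T, B1->T, B1->T, B1->F, B2->T, B2->T, B2->T, B2->T, B2->F, B4->S, B3->F, B5->T, B6->F; records B1=T, B1=F, B2=T, B2=F, B3=F, B4=S, B5=T, B6=F
run #7 (n=7, s=11) runs B1->T, B1->F, B2->T, B2->T, B2->T, B2->T, B2->F, B4->S, B3->F, B5->F, B6->F; records B1=T, B1=F, B2=T, B2=F, B3=F, B4=S, B5=F, B6=F
run #8 (n=2, s=1) runs B1->T, B1->T, B1->T, B1->T, B1->T, B1->T, B1->F, B2->T, B2->T, B2->T, B2->T, B2->F, B4->E, B3->F, ...; records B1=T, B1=F, B2=T, B2=F, B3=F, B4=E, B5=T, B6=F
together the pool reaches 11 outcomes: B1=T, B1=F, B2=T, B2=F, B3=F, B4=S, B4=E, B5=T, B5=F, B6=T, B6=F
every size-1 subset falls short of the 11 outcomes (best: 8/11)
inputs {5, 8} (size 2) cover everything; no size-2 subset with a lexicographically smaller index list covers all 11

Answer: 5, 8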